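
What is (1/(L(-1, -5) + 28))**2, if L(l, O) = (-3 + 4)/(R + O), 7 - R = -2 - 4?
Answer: 64/50625 ≈ 0.0012642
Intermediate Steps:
R = 13 (R = 7 - (-2 - 4) = 7 - 1*(-6) = 7 + 6 = 13)
L(l, O) = 1/(13 + O) (L(l, O) = (-3 + 4)/(13 + O) = 1/(13 + O))
(1/(L(-1, -5) + 28))**2 = (1/(1/(13 - 5) + 28))**2 = (1/(1/8 + 28))**2 = (1/(225/8))**2 = (8/225)**2 = 64/50625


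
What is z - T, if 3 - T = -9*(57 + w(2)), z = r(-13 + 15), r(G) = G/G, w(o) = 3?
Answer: -542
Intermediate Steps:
r(G) = 1
z = 1
T = 543 (T = 3 - (-9)*(57 + 3) = 3 - (-9)*60 = 3 - 1*(-540) = 3 + 540 = 543)
z - T = 1 - 1*543 = 1 - 543 = -542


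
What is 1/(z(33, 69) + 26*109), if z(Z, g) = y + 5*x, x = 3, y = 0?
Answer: 1/2849 ≈ 0.00035100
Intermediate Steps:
z(Z, g) = 15 (z(Z, g) = 0 + 5*3 = 0 + 15 = 15)
1/(z(33, 69) + 26*109) = 1/(15 + 26*109) = 1/(15 + 2834) = 1/2849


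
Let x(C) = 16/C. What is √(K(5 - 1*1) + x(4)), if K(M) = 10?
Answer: √14 ≈ 3.7417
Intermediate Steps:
√(K(5 - 1*1) + x(4)) = √(10 + 16/4) = √(10 + 16*(¼)) = √(10 + 4) = √14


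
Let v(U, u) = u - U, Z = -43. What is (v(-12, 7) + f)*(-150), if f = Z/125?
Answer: -13992/5 ≈ -2798.4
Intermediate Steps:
f = -43/125 ≈ -0.34400
(v(-12, 7) + f)*(-150) = ((7 - 1*(-12)) - 43/125)*(-150) = ((7 + 12) - 43/125)*(-150) = (19 - 43/125)*(-150) = (2332/125)*(-150) = -13992/5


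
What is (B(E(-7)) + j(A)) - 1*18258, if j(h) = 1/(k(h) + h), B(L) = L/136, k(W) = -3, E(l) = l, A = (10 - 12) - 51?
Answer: -8690841/476 ≈ -18258.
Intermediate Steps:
A = -53 (A = -2 - 51 = -53)
B(L) = L/136 (B(L) = L*(1/136) = L/136)
j(h) = 1/(-3 + h)
(B(E(-7)) + j(A)) - 1*18258 = ((1/136)*(-7) + 1/(-3 - 53)) - 1*18258 = (-7/136 + 1/(-56)) - 18258 = (-7/136 - 1/56) - 18258 = -33/476 - 18258 = -8690841/476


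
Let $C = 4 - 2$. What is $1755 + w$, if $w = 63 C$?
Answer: $1881$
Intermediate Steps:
$C = 2$ ($C = 4 - 2 = 2$)
$w = 126$ ($w = 63 \cdot 2 = 126$)
$1755 + w = 1755 + 126 = 1881$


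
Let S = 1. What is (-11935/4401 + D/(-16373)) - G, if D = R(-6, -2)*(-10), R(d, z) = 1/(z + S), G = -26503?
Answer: 1909546401454/72057573 ≈ 26500.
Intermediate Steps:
R(d, z) = 1/(1 + z) (R(d, z) = 1/(z + 1) = 1/(1 + z))
D = 10 (D = -10/(1 - 2) = -10/(-1) = -1*(-10) = 10)
(-11935/4401 + D/(-16373)) - G = (-11935/4401 + 10/(-16373)) - 1*(-26503) = (-11935*1/4401 + 10*(-1/16373)) + 26503 = (-11935/4401 - 10/16373) + 26503 = -195455765/72057573 + 26503 = 1909546401454/72057573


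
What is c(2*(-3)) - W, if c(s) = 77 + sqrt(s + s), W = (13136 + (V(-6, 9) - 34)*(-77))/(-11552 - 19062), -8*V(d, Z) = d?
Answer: 9491897/122456 + 2*I*sqrt(3) ≈ 77.513 + 3.4641*I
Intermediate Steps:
V(d, Z) = -d/8
W = -62785/122456 (W = (13136 + (-1/8*(-6) - 34)*(-77))/(-11552 - 19062) = (13136 + (3/4 - 34)*(-77))/(-30614) = (13136 - 133/4*(-77))*(-1/30614) = (13136 + 10241/4)*(-1/30614) = (62785/4)*(-1/30614) = -62785/122456 ≈ -0.51271)
c(s) = 77 + sqrt(2)*sqrt(s) (c(s) = 77 + sqrt(2*s) = 77 + sqrt(2)*sqrt(s))
c(2*(-3)) - W = (77 + sqrt(2)*sqrt(2*(-3))) - 1*(-62785/122456) = (77 + sqrt(2)*sqrt(-6)) + 62785/122456 = (77 + sqrt(2)*(I*sqrt(6))) + 62785/122456 = (77 + 2*I*sqrt(3)) + 62785/122456 = 9491897/122456 + 2*I*sqrt(3)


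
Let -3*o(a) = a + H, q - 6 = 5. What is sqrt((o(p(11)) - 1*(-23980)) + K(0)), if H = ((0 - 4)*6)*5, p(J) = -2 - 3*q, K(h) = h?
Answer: sqrt(216285)/3 ≈ 155.02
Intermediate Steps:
q = 11 (q = 6 + 5 = 11)
p(J) = -35 (p(J) = -2 - 3*11 = -2 - 33 = -35)
H = -120 (H = -4*6*5 = -24*5 = -120)
o(a) = 40 - a/3 (o(a) = -(a - 120)/3 = -(-120 + a)/3 = 40 - a/3)
sqrt((o(p(11)) - 1*(-23980)) + K(0)) = sqrt(((40 - 1/3*(-35)) - 1*(-23980)) + 0) = sqrt(((40 + 35/3) + 23980) + 0) = sqrt((155/3 + 23980) + 0) = sqrt(72095/3 + 0) = sqrt(72095/3) = sqrt(216285)/3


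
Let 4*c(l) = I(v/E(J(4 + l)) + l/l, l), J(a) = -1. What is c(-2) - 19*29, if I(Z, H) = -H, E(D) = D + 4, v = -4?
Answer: -1101/2 ≈ -550.50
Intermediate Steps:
E(D) = 4 + D
c(l) = -l/4 (c(l) = (-l)/4 = -l/4)
c(-2) - 19*29 = -¼*(-2) - 19*29 = ½ - 551 = -1101/2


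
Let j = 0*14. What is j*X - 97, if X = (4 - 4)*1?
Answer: -97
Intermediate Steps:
j = 0
X = 0 (X = 0*1 = 0)
j*X - 97 = 0*0 - 97 = 0 - 97 = -97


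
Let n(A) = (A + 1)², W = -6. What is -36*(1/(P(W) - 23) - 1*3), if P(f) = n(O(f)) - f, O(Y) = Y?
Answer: 207/2 ≈ 103.50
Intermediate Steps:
n(A) = (1 + A)²
P(f) = (1 + f)² - f
-36*(1/(P(W) - 23) - 1*3) = -36*(1/(((1 - 6)² - 1*(-6)) - 23) - 1*3) = -36*(1/(((-5)² + 6) - 23) - 3) = -36*(1/((25 + 6) - 23) - 3) = -36*(1/(31 - 23) - 3) = -36*(1/8 - 3) = -36*(⅛ - 3) = -36*(-23/8) = 207/2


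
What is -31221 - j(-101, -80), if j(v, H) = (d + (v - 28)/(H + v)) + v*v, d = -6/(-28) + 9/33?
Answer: -1154630269/27874 ≈ -41423.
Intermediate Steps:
d = 75/154 (d = -6*(-1/28) + 9*(1/33) = 3/14 + 3/11 = 75/154 ≈ 0.48701)
j(v, H) = 75/154 + v² + (-28 + v)/(H + v) (j(v, H) = (75/154 + (v - 28)/(H + v)) + v*v = (75/154 + (-28 + v)/(H + v)) + v² = 75/154 + v² + (-28 + v)/(H + v))
-31221 - j(-101, -80) = -31221 - (-28 + (-101)³ + (75/154)*(-80) + (229/154)*(-101) - 80*(-101)²)/(-80 - 101) = -31221 - (-28 - 1030301 - 3000/77 - 23129/154 - 80*10201)/(-181) = -31221 - (-1)*(-28 - 1030301 - 3000/77 - 23129/154 - 816080)/181 = -31221 - (-1)*(-284376115)/(181*154) = -31221 - 1*284376115/27874 = -31221 - 284376115/27874 = -1154630269/27874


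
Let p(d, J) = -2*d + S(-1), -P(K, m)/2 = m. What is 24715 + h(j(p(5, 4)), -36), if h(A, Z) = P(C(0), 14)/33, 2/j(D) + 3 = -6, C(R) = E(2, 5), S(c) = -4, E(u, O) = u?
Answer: 815567/33 ≈ 24714.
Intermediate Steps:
C(R) = 2
P(K, m) = -2*m
p(d, J) = -4 - 2*d (p(d, J) = -2*d - 4 = -4 - 2*d)
j(D) = -2/9 (j(D) = 2/(-3 - 6) = 2/(-9) = 2*(-⅑) = -2/9)
h(A, Z) = -28/33 (h(A, Z) = -2*14/33 = -28*1/33 = -28/33)
24715 + h(j(p(5, 4)), -36) = 24715 - 28/33 = 815567/33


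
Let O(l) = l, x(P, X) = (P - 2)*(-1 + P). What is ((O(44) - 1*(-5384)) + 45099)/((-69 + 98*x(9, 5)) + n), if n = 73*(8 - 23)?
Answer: 50527/4324 ≈ 11.685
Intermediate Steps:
x(P, X) = (-1 + P)*(-2 + P) (x(P, X) = (-2 + P)*(-1 + P) = (-1 + P)*(-2 + P))
n = -1095 (n = 73*(-15) = -1095)
((O(44) - 1*(-5384)) + 45099)/((-69 + 98*x(9, 5)) + n) = ((44 - 1*(-5384)) + 45099)/((-69 + 98*(2 + 9**2 - 3*9)) - 1095) = ((44 + 5384) + 45099)/((-69 + 98*(2 + 81 - 27)) - 1095) = (5428 + 45099)/((-69 + 98*56) - 1095) = 50527/((-69 + 5488) - 1095) = 50527/(5419 - 1095) = 50527/4324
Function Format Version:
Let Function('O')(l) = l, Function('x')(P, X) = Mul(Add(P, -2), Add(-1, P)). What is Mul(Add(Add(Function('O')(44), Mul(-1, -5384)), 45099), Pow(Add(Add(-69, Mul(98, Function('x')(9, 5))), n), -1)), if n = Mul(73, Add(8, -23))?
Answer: Rational(50527, 4324) ≈ 11.685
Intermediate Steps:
Function('x')(P, X) = Mul(Add(-1, P), Add(-2, P)) (Function('x')(P, X) = Mul(Add(-2, P), Add(-1, P)) = Mul(Add(-1, P), Add(-2, P)))
n = -1095 (n = Mul(73, -15) = -1095)
Mul(Add(Add(Function('O')(44), Mul(-1, -5384)), 45099), Pow(Add(Add(-69, Mul(98, Function('x')(9, 5))), n), -1)) = Mul(Add(Add(44, Mul(-1, -5384)), 45099), Pow(Add(Add(-69, Mul(98, Add(2, Pow(9, 2), Mul(-3, 9)))), -1095), -1)) = Mul(Add(Add(44, 5384), 45099), Pow(Add(Add(-69, Mul(98, Add(2, 81, -27))), -1095), -1)) = Mul(Add(5428, 45099), Pow(Add(Add(-69, Mul(98, 56)), -1095), -1)) = Mul(50527, Pow(Add(Add(-69, 5488), -1095), -1)) = Mul(50527, Pow(Add(5419, -1095), -1)) = Mul(50527, Pow(4324, -1)) = Mul(50527, Rational(1, 4324)) = Rational(50527, 4324)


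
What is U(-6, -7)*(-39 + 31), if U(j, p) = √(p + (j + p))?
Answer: -16*I*√5 ≈ -35.777*I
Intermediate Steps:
U(j, p) = √(j + 2*p)
U(-6, -7)*(-39 + 31) = √(-6 + 2*(-7))*(-39 + 31) = √(-6 - 14)*(-8) = √(-20)*(-8) = (2*I*√5)*(-8) = -16*I*√5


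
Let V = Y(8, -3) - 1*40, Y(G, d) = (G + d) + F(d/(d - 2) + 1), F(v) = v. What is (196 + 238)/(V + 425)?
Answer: 1085/979 ≈ 1.1083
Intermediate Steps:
Y(G, d) = 1 + G + d + d/(-2 + d) (Y(G, d) = (G + d) + (d/(d - 2) + 1) = (G + d) + (d/(-2 + d) + 1) = (G + d) + (1 + d/(-2 + d)) = 1 + G + d + d/(-2 + d))
V = -167/5 (V = (-2 + 2*(-3) + (-2 - 3)*(8 - 3))/(-2 - 3) - 1*40 = (-2 - 6 - 5*5)/(-5) - 40 = -(-2 - 6 - 25)/5 - 40 = -⅕*(-33) - 40 = 33/5 - 40 = -167/5 ≈ -33.400)
(196 + 238)/(V + 425) = (196 + 238)/(-167/5 + 425) = 434/(1958/5) = 434*(5/1958) = 1085/979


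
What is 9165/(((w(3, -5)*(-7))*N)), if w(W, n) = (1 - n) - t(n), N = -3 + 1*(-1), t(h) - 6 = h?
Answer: 1833/28 ≈ 65.464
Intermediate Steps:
t(h) = 6 + h
N = -4 (N = -3 - 1 = -4)
w(W, n) = -5 - 2*n (w(W, n) = (1 - n) - (6 + n) = (1 - n) + (-6 - n) = -5 - 2*n)
9165/(((w(3, -5)*(-7))*N)) = 9165/((((-5 - 2*(-5))*(-7))*(-4))) = 9165/((((-5 + 10)*(-7))*(-4))) = 9165/(((5*(-7))*(-4))) = 9165/((-35*(-4))) = 9165/140 = 9165*(1/140) = 1833/28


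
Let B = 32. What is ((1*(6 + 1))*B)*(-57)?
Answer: -12768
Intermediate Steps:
((1*(6 + 1))*B)*(-57) = ((1*(6 + 1))*32)*(-57) = ((1*7)*32)*(-57) = (7*32)*(-57) = 224*(-57) = -12768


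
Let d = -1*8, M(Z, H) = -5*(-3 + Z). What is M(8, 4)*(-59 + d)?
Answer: 1675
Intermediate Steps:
M(Z, H) = 15 - 5*Z
d = -8
M(8, 4)*(-59 + d) = (15 - 5*8)*(-59 - 8) = (15 - 40)*(-67) = -25*(-67) = 1675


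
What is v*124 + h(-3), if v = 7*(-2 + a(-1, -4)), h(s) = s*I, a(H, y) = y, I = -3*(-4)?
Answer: -5244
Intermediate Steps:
I = 12
h(s) = 12*s (h(s) = s*12 = 12*s)
v = -42 (v = 7*(-2 - 4) = 7*(-6) = -42)
v*124 + h(-3) = -42*124 + 12*(-3) = -5208 - 36 = -5244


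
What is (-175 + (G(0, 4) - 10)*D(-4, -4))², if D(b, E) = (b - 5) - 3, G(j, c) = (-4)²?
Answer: 61009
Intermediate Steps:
G(j, c) = 16
D(b, E) = -8 + b (D(b, E) = (-5 + b) - 3 = -8 + b)
(-175 + (G(0, 4) - 10)*D(-4, -4))² = (-175 + (16 - 10)*(-8 - 4))² = (-175 + 6*(-12))² = (-175 - 72)² = (-247)² = 61009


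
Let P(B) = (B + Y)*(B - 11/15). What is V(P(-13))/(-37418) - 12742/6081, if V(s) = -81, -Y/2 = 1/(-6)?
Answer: -476287595/227538858 ≈ -2.0932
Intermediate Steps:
Y = 1/3 (Y = -2/(-6) = -2*(-1/6) = 1/3 ≈ 0.33333)
P(B) = (-11/15 + B)*(1/3 + B) (P(B) = (B + 1/3)*(B - 11/15) = (1/3 + B)*(B - 11*1/15) = (1/3 + B)*(B - 11/15) = (1/3 + B)*(-11/15 + B) = (-11/15 + B)*(1/3 + B))
V(P(-13))/(-37418) - 12742/6081 = -81/(-37418) - 12742/6081 = -81*(-1/37418) - 12742*1/6081 = 81/37418 - 12742/6081 = -476287595/227538858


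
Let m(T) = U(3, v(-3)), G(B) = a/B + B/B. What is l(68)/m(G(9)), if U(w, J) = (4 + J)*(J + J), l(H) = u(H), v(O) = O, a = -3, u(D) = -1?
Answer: 1/6 ≈ 0.16667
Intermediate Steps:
l(H) = -1
G(B) = 1 - 3/B (G(B) = -3/B + B/B = -3/B + 1 = 1 - 3/B)
U(w, J) = 2*J*(4 + J) (U(w, J) = (4 + J)*(2*J) = 2*J*(4 + J))
m(T) = -6 (m(T) = 2*(-3)*(4 - 3) = 2*(-3)*1 = -6)
l(68)/m(G(9)) = -1/(-6) = -1*(-1/6) = 1/6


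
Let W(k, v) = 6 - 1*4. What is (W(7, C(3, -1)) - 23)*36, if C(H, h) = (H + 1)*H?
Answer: -756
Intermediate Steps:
C(H, h) = H*(1 + H) (C(H, h) = (1 + H)*H = H*(1 + H))
W(k, v) = 2 (W(k, v) = 6 - 4 = 2)
(W(7, C(3, -1)) - 23)*36 = (2 - 23)*36 = -21*36 = -756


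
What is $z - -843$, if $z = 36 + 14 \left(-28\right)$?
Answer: $487$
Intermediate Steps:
$z = -356$ ($z = 36 - 392 = -356$)
$z - -843 = -356 - -843 = -356 + 843 = 487$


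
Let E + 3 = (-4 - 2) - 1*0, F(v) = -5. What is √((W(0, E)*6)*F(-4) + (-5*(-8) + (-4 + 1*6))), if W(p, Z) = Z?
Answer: 2*√78 ≈ 17.664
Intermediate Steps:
E = -9 (E = -3 + ((-4 - 2) - 1*0) = -3 + (-6 + 0) = -3 - 6 = -9)
√((W(0, E)*6)*F(-4) + (-5*(-8) + (-4 + 1*6))) = √(-9*6*(-5) + (-5*(-8) + (-4 + 1*6))) = √(-54*(-5) + (40 + (-4 + 6))) = √(270 + (40 + 2)) = √(270 + 42) = √312 = 2*√78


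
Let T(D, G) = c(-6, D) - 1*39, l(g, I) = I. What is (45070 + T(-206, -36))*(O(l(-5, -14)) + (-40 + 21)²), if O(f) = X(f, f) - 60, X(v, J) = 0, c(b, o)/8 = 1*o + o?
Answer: 12562235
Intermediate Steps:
c(b, o) = 16*o (c(b, o) = 8*(1*o + o) = 8*(o + o) = 8*(2*o) = 16*o)
T(D, G) = -39 + 16*D (T(D, G) = 16*D - 1*39 = 16*D - 39 = -39 + 16*D)
O(f) = -60 (O(f) = 0 - 60 = -60)
(45070 + T(-206, -36))*(O(l(-5, -14)) + (-40 + 21)²) = (45070 + (-39 + 16*(-206)))*(-60 + (-40 + 21)²) = (45070 + (-39 - 3296))*(-60 + (-19)²) = (45070 - 3335)*(-60 + 361) = 41735*301 = 12562235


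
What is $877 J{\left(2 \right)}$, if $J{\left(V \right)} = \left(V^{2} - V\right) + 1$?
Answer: $2631$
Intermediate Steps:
$J{\left(V \right)} = 1 + V^{2} - V$
$877 J{\left(2 \right)} = 877 \left(1 + 2^{2} - 2\right) = 877 \left(1 + 4 - 2\right) = 877 \cdot 3 = 2631$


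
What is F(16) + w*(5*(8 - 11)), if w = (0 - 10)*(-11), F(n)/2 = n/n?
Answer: -1648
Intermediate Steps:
F(n) = 2 (F(n) = 2*(n/n) = 2*1 = 2)
w = 110 (w = -10*(-11) = 110)
F(16) + w*(5*(8 - 11)) = 2 + 110*(5*(8 - 11)) = 2 + 110*(5*(-3)) = 2 + 110*(-15) = 2 - 1650 = -1648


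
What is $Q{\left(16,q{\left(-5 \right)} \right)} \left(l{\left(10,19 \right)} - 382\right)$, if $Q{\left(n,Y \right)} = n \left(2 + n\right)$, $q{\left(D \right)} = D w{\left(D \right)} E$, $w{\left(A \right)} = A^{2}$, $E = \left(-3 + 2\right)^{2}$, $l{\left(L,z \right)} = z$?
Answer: $-104544$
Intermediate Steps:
$E = 1$ ($E = \left(-1\right)^{2} = 1$)
$q{\left(D \right)} = D^{3}$ ($q{\left(D \right)} = D D^{2} \cdot 1 = D^{3} \cdot 1 = D^{3}$)
$Q{\left(16,q{\left(-5 \right)} \right)} \left(l{\left(10,19 \right)} - 382\right) = 16 \left(2 + 16\right) \left(19 - 382\right) = 16 \cdot 18 \left(-363\right) = 288 \left(-363\right) = -104544$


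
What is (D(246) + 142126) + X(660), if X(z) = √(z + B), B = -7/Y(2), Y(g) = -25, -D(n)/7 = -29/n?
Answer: 34963199/246 + √16507/5 ≈ 1.4215e+5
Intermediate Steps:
D(n) = 203/n (D(n) = -(-203)/n = 203/n)
B = 7/25 (B = -7/(-25) = -7*(-1/25) = 7/25 ≈ 0.28000)
X(z) = √(7/25 + z) (X(z) = √(z + 7/25) = √(7/25 + z))
(D(246) + 142126) + X(660) = (203/246 + 142126) + √(7 + 25*660)/5 = (203*(1/246) + 142126) + √(7 + 16500)/5 = (203/246 + 142126) + √16507/5 = 34963199/246 + √16507/5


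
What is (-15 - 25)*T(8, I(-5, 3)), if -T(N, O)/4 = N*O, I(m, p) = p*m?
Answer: -19200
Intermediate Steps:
I(m, p) = m*p
T(N, O) = -4*N*O
(-15 - 25)*T(8, I(-5, 3)) = (-15 - 25)*(-4*8*(-5*3)) = -(-160)*8*(-15) = -40*480 = -19200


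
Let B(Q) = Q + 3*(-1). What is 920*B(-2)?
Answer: -4600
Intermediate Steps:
B(Q) = -3 + Q (B(Q) = Q - 3 = -3 + Q)
920*B(-2) = 920*(-3 - 2) = 920*(-5) = -4600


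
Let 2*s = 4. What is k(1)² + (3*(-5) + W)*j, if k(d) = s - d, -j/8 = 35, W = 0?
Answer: 4201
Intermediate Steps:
j = -280 (j = -8*35 = -280)
s = 2 (s = (½)*4 = 2)
k(d) = 2 - d
k(1)² + (3*(-5) + W)*j = (2 - 1*1)² + (3*(-5) + 0)*(-280) = (2 - 1)² + (-15 + 0)*(-280) = 1² - 15*(-280) = 1 + 4200 = 4201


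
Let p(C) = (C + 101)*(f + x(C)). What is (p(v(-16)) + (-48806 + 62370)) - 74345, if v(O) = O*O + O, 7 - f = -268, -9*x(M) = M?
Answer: 71702/3 ≈ 23901.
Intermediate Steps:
x(M) = -M/9
f = 275 (f = 7 - 1*(-268) = 7 + 268 = 275)
v(O) = O + O² (v(O) = O² + O = O + O²)
p(C) = (101 + C)*(275 - C/9) (p(C) = (C + 101)*(275 - C/9) = (101 + C)*(275 - C/9))
(p(v(-16)) + (-48806 + 62370)) - 74345 = ((27775 - 256*(1 - 16)²/9 + 2374*(-16*(1 - 16))/9) + (-48806 + 62370)) - 74345 = ((27775 - (-16*(-15))²/9 + 2374*(-16*(-15))/9) + 13564) - 74345 = ((27775 - ⅑*240² + (2374/9)*240) + 13564) - 74345 = ((27775 - ⅑*57600 + 189920/3) + 13564) - 74345 = ((27775 - 6400 + 189920/3) + 13564) - 74345 = (254045/3 + 13564) - 74345 = 294737/3 - 74345 = 71702/3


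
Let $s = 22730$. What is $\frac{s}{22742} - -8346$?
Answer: $\frac{94913731}{11371} \approx 8347.0$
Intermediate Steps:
$\frac{s}{22742} - -8346 = \frac{22730}{22742} - -8346 = 22730 \cdot \frac{1}{22742} + 8346 = \frac{11365}{11371} + 8346 = \frac{94913731}{11371}$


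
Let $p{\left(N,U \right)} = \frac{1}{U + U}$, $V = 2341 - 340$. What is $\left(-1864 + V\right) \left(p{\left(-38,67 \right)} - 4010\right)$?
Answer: $- \frac{73615443}{134} \approx -5.4937 \cdot 10^{5}$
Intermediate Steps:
$V = 2001$ ($V = 2341 - 340 = 2001$)
$p{\left(N,U \right)} = \frac{1}{2 U}$
$\left(-1864 + V\right) \left(p{\left(-38,67 \right)} - 4010\right) = \left(-1864 + 2001\right) \left(\frac{1}{2 \cdot 67} - 4010\right) = 137 \left(\frac{1}{2} \cdot \frac{1}{67} - 4010\right) = 137 \left(\frac{1}{134} - 4010\right) = 137 \left(- \frac{537339}{134}\right) = - \frac{73615443}{134}$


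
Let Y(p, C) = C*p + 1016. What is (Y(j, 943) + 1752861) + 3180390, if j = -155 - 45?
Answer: 4745667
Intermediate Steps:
j = -200
Y(p, C) = 1016 + C*p
(Y(j, 943) + 1752861) + 3180390 = ((1016 + 943*(-200)) + 1752861) + 3180390 = ((1016 - 188600) + 1752861) + 3180390 = (-187584 + 1752861) + 3180390 = 1565277 + 3180390 = 4745667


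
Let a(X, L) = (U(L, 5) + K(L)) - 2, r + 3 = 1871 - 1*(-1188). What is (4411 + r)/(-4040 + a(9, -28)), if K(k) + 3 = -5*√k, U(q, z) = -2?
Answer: -30218949/16378909 + 74670*I*√7/16378909 ≈ -1.845 + 0.012062*I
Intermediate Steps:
r = 3056 (r = -3 + (1871 - 1*(-1188)) = -3 + (1871 + 1188) = -3 + 3059 = 3056)
K(k) = -3 - 5*√k
a(X, L) = -7 - 5*√L (a(X, L) = (-2 + (-3 - 5*√L)) - 2 = (-5 - 5*√L) - 2 = -7 - 5*√L)
(4411 + r)/(-4040 + a(9, -28)) = (4411 + 3056)/(-4040 + (-7 - 10*I*√7)) = 7467/(-4040 + (-7 - 10*I*√7)) = 7467/(-4047 - 10*I*√7)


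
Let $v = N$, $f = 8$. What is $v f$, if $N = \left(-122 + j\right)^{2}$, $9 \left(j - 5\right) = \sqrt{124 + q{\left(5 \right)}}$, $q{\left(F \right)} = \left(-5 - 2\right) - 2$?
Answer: $\frac{8871392}{81} - 208 \sqrt{115} \approx 1.0729 \cdot 10^{5}$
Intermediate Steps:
$q{\left(F \right)} = -9$ ($q{\left(F \right)} = -7 - 2 = -9$)
$j = 5 + \frac{\sqrt{115}}{9}$ ($j = 5 + \frac{\sqrt{124 - 9}}{9} = 5 + \frac{\sqrt{115}}{9} \approx 6.1915$)
$N = \left(-117 + \frac{\sqrt{115}}{9}\right)^{2}$ ($N = \left(-122 + \left(5 + \frac{\sqrt{115}}{9}\right)\right)^{2} = \left(-117 + \frac{\sqrt{115}}{9}\right)^{2} \approx 13412.0$)
$v = \frac{\left(1053 - \sqrt{115}\right)^{2}}{81} \approx 13412.0$
$v f = \frac{\left(1053 - \sqrt{115}\right)^{2}}{81} \cdot 8 = \frac{8 \left(1053 - \sqrt{115}\right)^{2}}{81}$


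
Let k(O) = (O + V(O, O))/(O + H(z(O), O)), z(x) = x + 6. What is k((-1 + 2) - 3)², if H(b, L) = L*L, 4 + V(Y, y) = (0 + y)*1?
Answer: 16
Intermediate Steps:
V(Y, y) = -4 + y (V(Y, y) = -4 + (0 + y)*1 = -4 + y*1 = -4 + y)
z(x) = 6 + x
H(b, L) = L²
k(O) = (-4 + 2*O)/(O + O²) (k(O) = (O + (-4 + O))/(O + O²) = (-4 + 2*O)/(O + O²))
k((-1 + 2) - 3)² = (2*(-2 + ((-1 + 2) - 3))/(((-1 + 2) - 3)*(1 + ((-1 + 2) - 3))))² = (2*(-2 + (1 - 3))/((1 - 3)*(1 + (1 - 3))))² = (2*(-2 - 2)/(-2*(1 - 2)))² = (2*(-½)*(-4)/(-1))² = (2*(-½)*(-1)*(-4))² = (-4)² = 16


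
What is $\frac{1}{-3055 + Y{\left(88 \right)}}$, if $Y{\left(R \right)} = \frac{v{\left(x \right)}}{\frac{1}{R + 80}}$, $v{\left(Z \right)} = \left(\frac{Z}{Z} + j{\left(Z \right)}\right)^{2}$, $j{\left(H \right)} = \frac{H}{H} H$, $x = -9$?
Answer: $\frac{1}{7697} \approx 0.00012992$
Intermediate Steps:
$j{\left(H \right)} = H$ ($j{\left(H \right)} = 1 H = H$)
$v{\left(Z \right)} = \left(1 + Z\right)^{2}$ ($v{\left(Z \right)} = \left(\frac{Z}{Z} + Z\right)^{2} = \left(1 + Z\right)^{2}$)
$Y{\left(R \right)} = 5120 + 64 R$ ($Y{\left(R \right)} = \frac{\left(1 - 9\right)^{2}}{\frac{1}{R + 80}} = \frac{\left(-8\right)^{2}}{\frac{1}{80 + R}} = 64 \left(80 + R\right) = 5120 + 64 R$)
$\frac{1}{-3055 + Y{\left(88 \right)}} = \frac{1}{-3055 + \left(5120 + 64 \cdot 88\right)} = \frac{1}{-3055 + \left(5120 + 5632\right)} = \frac{1}{-3055 + 10752} = \frac{1}{7697}$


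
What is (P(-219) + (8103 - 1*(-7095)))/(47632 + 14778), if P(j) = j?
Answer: 14979/62410 ≈ 0.24001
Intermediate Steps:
(P(-219) + (8103 - 1*(-7095)))/(47632 + 14778) = (-219 + (8103 - 1*(-7095)))/(47632 + 14778) = (-219 + (8103 + 7095))/62410 = (-219 + 15198)*(1/62410) = 14979*(1/62410) = 14979/62410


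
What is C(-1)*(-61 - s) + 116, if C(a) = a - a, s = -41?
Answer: 116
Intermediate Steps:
C(a) = 0
C(-1)*(-61 - s) + 116 = 0*(-61 - 1*(-41)) + 116 = 0*(-61 + 41) + 116 = 0*(-20) + 116 = 0 + 116 = 116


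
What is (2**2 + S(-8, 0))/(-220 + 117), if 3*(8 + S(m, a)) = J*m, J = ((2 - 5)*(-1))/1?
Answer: 12/103 ≈ 0.11650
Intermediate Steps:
J = 3 (J = -3*(-1)*1 = 3*1 = 3)
S(m, a) = -8 + m (S(m, a) = -8 + (3*m)/3 = -8 + m)
(2**2 + S(-8, 0))/(-220 + 117) = (2**2 + (-8 - 8))/(-220 + 117) = (4 - 16)/(-103) = -1/103*(-12) = 12/103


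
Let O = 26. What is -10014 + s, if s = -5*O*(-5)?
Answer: -9364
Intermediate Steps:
s = 650 (s = -5*26*(-5) = -130*(-5) = 650)
-10014 + s = -10014 + 650 = -9364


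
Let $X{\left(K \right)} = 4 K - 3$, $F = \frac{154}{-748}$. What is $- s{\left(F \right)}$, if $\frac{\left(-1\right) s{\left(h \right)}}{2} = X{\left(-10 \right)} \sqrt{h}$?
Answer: $- \frac{43 i \sqrt{238}}{17} \approx - 39.022 i$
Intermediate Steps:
$F = - \frac{7}{34}$ ($F = 154 \left(- \frac{1}{748}\right) = - \frac{7}{34} \approx -0.20588$)
$X{\left(K \right)} = -3 + 4 K$
$s{\left(h \right)} = 86 \sqrt{h}$ ($s{\left(h \right)} = - 2 \left(-3 + 4 \left(-10\right)\right) \sqrt{h} = - 2 \left(-3 - 40\right) \sqrt{h} = - 2 \left(- 43 \sqrt{h}\right) = 86 \sqrt{h}$)
$- s{\left(F \right)} = - 86 \sqrt{- \frac{7}{34}} = - 86 \frac{i \sqrt{238}}{34} = - \frac{43 i \sqrt{238}}{17}$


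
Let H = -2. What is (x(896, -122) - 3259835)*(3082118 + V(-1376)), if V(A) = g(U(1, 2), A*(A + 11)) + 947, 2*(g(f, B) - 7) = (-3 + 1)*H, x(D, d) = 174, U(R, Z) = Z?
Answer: -10049776077914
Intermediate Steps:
g(f, B) = 9 (g(f, B) = 7 + ((-3 + 1)*(-2))/2 = 7 + (-2*(-2))/2 = 7 + (½)*4 = 7 + 2 = 9)
V(A) = 956 (V(A) = 9 + 947 = 956)
(x(896, -122) - 3259835)*(3082118 + V(-1376)) = (174 - 3259835)*(3082118 + 956) = -3259661*3083074 = -10049776077914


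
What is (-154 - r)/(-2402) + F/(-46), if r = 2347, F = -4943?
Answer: 2997033/27623 ≈ 108.50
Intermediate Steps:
(-154 - r)/(-2402) + F/(-46) = (-154 - 1*2347)/(-2402) - 4943/(-46) = (-154 - 2347)*(-1/2402) - 4943*(-1/46) = -2501*(-1/2402) + 4943/46 = 2501/2402 + 4943/46 = 2997033/27623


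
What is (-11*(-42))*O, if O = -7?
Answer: -3234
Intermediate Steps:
(-11*(-42))*O = -11*(-42)*(-7) = 462*(-7) = -3234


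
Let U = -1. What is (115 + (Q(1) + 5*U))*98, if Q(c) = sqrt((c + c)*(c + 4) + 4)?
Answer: 10780 + 98*sqrt(14) ≈ 11147.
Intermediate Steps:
Q(c) = sqrt(4 + 2*c*(4 + c)) (Q(c) = sqrt((2*c)*(4 + c) + 4) = sqrt(2*c*(4 + c) + 4) = sqrt(4 + 2*c*(4 + c)))
(115 + (Q(1) + 5*U))*98 = (115 + (sqrt(4 + 2*1**2 + 8*1) + 5*(-1)))*98 = (115 + (sqrt(4 + 2*1 + 8) - 5))*98 = (115 + (sqrt(4 + 2 + 8) - 5))*98 = (115 + (sqrt(14) - 5))*98 = (115 + (-5 + sqrt(14)))*98 = (110 + sqrt(14))*98 = 10780 + 98*sqrt(14)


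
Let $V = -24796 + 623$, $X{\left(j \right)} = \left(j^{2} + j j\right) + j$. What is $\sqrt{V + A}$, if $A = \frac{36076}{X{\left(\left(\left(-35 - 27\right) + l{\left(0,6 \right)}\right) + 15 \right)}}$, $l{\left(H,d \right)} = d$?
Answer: $\frac{i \sqrt{3289940737}}{369} \approx 155.44 i$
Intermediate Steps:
$X{\left(j \right)} = j + 2 j^{2}$ ($X{\left(j \right)} = \left(j^{2} + j^{2}\right) + j = 2 j^{2} + j = j + 2 j^{2}$)
$A = \frac{36076}{3321}$ ($A = \frac{36076}{\left(\left(\left(-35 - 27\right) + 6\right) + 15\right) \left(1 + 2 \left(\left(\left(-35 - 27\right) + 6\right) + 15\right)\right)} = \frac{36076}{\left(\left(-62 + 6\right) + 15\right) \left(1 + 2 \left(\left(-62 + 6\right) + 15\right)\right)} = \frac{36076}{\left(-56 + 15\right) \left(1 + 2 \left(-56 + 15\right)\right)} = \frac{36076}{\left(-41\right) \left(1 + 2 \left(-41\right)\right)} = \frac{36076}{\left(-41\right) \left(1 - 82\right)} = \frac{36076}{\left(-41\right) \left(-81\right)} = \frac{36076}{3321} \approx 10.863$)
$V = -24173$
$\sqrt{V + A} = \sqrt{-24173 + \frac{36076}{3321}} = \sqrt{- \frac{80242457}{3321}} = \frac{i \sqrt{3289940737}}{369}$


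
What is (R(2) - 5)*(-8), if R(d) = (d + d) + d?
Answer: -8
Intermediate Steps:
R(d) = 3*d (R(d) = 2*d + d = 3*d)
(R(2) - 5)*(-8) = (3*2 - 5)*(-8) = (6 - 5)*(-8) = 1*(-8) = -8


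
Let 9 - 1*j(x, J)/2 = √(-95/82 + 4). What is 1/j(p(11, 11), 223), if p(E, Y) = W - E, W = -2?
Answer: 369/6409 + √19106/12818 ≈ 0.068359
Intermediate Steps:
p(E, Y) = -2 - E
j(x, J) = 18 - √19106/41 (j(x, J) = 18 - 2*√(-95/82 + 4) = 18 - √19106/41)
1/j(p(11, 11), 223) = 1/(18 - √19106/41)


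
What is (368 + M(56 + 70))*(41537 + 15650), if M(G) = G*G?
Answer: 928945628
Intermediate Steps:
M(G) = G²
(368 + M(56 + 70))*(41537 + 15650) = (368 + (56 + 70)²)*(41537 + 15650) = (368 + 126²)*57187 = (368 + 15876)*57187 = 16244*57187 = 928945628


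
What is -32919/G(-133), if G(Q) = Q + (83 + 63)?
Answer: -32919/13 ≈ -2532.2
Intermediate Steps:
G(Q) = 146 + Q (G(Q) = Q + 146 = 146 + Q)
-32919/G(-133) = -32919/(146 - 133) = -32919/13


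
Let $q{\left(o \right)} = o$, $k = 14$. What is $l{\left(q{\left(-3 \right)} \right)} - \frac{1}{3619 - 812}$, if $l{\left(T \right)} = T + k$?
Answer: $\frac{30876}{2807} \approx 11.0$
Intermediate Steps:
$l{\left(T \right)} = 14 + T$ ($l{\left(T \right)} = T + 14 = 14 + T$)
$l{\left(q{\left(-3 \right)} \right)} - \frac{1}{3619 - 812} = \left(14 - 3\right) - \frac{1}{3619 - 812} = 11 - \frac{1}{2807} = \frac{30876}{2807}$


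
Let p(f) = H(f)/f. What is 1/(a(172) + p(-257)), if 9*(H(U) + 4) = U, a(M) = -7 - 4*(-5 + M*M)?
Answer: -2313/273680806 ≈ -8.4514e-6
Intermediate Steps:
a(M) = 13 - 4*M² (a(M) = -7 - 4*(-5 + M²) = -7 + (20 - 4*M²) = 13 - 4*M²)
H(U) = -4 + U/9
p(f) = (-4 + f/9)/f
1/(a(172) + p(-257)) = 1/((13 - 4*172²) + (⅑)*(-36 - 257)/(-257)) = 1/((13 - 4*29584) + (⅑)*(-1/257)*(-293)) = 1/((13 - 118336) + 293/2313) = 1/(-118323 + 293/2313) = 1/(-273680806/2313) = -2313/273680806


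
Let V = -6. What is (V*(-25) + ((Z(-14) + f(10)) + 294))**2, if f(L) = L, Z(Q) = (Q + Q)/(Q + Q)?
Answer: 207025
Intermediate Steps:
Z(Q) = 1 (Z(Q) = (2*Q)/((2*Q)) = (2*Q)*(1/(2*Q)) = 1)
(V*(-25) + ((Z(-14) + f(10)) + 294))**2 = (-6*(-25) + ((1 + 10) + 294))**2 = (150 + (11 + 294))**2 = (150 + 305)**2 = 455**2 = 207025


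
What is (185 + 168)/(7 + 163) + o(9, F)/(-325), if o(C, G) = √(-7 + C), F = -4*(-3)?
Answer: 353/170 - √2/325 ≈ 2.0721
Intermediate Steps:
F = 12
(185 + 168)/(7 + 163) + o(9, F)/(-325) = (185 + 168)/(7 + 163) + √(-7 + 9)/(-325) = 353/170 + √2*(-1/325) = 353*(1/170) - √2/325 = 353/170 - √2/325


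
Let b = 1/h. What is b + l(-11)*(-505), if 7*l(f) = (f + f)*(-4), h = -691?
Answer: -30708047/4837 ≈ -6348.6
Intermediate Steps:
l(f) = -8*f/7 (l(f) = ((f + f)*(-4))/7 = ((2*f)*(-4))/7 = (-8*f)/7 = -8*f/7)
b = -1/691 (b = 1/(-691) = -1/691 ≈ -0.0014472)
b + l(-11)*(-505) = -1/691 - 8/7*(-11)*(-505) = -1/691 + (88/7)*(-505) = -1/691 - 44440/7 = -30708047/4837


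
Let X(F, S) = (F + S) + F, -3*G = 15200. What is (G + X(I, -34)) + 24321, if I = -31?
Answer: 57475/3 ≈ 19158.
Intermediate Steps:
G = -15200/3 (G = -1/3*15200 = -15200/3 ≈ -5066.7)
X(F, S) = S + 2*F
(G + X(I, -34)) + 24321 = (-15200/3 + (-34 + 2*(-31))) + 24321 = (-15200/3 + (-34 - 62)) + 24321 = (-15200/3 - 96) + 24321 = -15488/3 + 24321 = 57475/3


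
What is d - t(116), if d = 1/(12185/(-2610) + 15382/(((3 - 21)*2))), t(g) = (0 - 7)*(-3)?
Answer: -2367759/112738 ≈ -21.002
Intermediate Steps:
t(g) = 21 (t(g) = -7*(-3) = 21)
d = -261/112738 (d = 1/(12185*(-1/2610) + 15382/((-18*2))) = 1/(-2437/522 + 15382/(-36)) = 1/(-2437/522 + 15382*(-1/36)) = 1/(-2437/522 - 7691/18) = 1/(-112738/261) = -261/112738 ≈ -0.0023151)
d - t(116) = -261/112738 - 1*21 = -261/112738 - 21 = -2367759/112738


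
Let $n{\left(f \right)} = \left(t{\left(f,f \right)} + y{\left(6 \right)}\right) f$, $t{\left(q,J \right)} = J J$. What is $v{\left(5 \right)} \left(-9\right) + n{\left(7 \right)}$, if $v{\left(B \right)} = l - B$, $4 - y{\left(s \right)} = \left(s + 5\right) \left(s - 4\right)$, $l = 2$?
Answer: $244$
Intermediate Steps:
$t{\left(q,J \right)} = J^{2}$
$y{\left(s \right)} = 4 - \left(-4 + s\right) \left(5 + s\right)$ ($y{\left(s \right)} = 4 - \left(s + 5\right) \left(s - 4\right) = 4 - \left(5 + s\right) \left(-4 + s\right) = 4 - \left(-4 + s\right) \left(5 + s\right)$)
$n{\left(f \right)} = f \left(-18 + f^{2}\right)$ ($n{\left(f \right)} = \left(f^{2} - 18\right) f = \left(-18 + f^{2}\right) f = f \left(-18 + f^{2}\right)$)
$v{\left(B \right)} = 2 - B$
$v{\left(5 \right)} \left(-9\right) + n{\left(7 \right)} = \left(2 - 5\right) \left(-9\right) + 7 \left(-18 + 7^{2}\right) = \left(2 - 5\right) \left(-9\right) + 7 \left(-18 + 49\right) = \left(-3\right) \left(-9\right) + 7 \cdot 31 = 27 + 217 = 244$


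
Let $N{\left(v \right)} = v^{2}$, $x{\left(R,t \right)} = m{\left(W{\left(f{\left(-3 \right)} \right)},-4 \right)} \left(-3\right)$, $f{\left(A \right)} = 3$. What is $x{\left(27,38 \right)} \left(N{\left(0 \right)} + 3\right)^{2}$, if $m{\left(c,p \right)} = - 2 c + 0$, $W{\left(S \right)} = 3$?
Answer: $162$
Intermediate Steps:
$m{\left(c,p \right)} = - 2 c$
$x{\left(R,t \right)} = 18$ ($x{\left(R,t \right)} = \left(-2\right) 3 \left(-3\right) = \left(-6\right) \left(-3\right) = 18$)
$x{\left(27,38 \right)} \left(N{\left(0 \right)} + 3\right)^{2} = 18 \left(0^{2} + 3\right)^{2} = 18 \left(0 + 3\right)^{2} = 18 \cdot 3^{2} = 18 \cdot 9 = 162$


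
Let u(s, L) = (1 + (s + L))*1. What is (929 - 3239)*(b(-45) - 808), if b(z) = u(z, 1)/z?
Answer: 5592818/3 ≈ 1.8643e+6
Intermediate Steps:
u(s, L) = 1 + L + s (u(s, L) = (1 + (L + s))*1 = (1 + L + s)*1 = 1 + L + s)
b(z) = (2 + z)/z (b(z) = (1 + 1 + z)/z = (2 + z)/z)
(929 - 3239)*(b(-45) - 808) = (929 - 3239)*((2 - 45)/(-45) - 808) = -2310*(-1/45*(-43) - 808) = -2310*(43/45 - 808) = -2310*(-36317/45) = 5592818/3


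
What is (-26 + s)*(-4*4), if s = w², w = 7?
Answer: -368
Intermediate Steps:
s = 49 (s = 7² = 49)
(-26 + s)*(-4*4) = (-26 + 49)*(-4*4) = 23*(-16) = -368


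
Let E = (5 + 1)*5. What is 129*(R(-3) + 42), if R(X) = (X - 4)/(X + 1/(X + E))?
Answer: 457821/80 ≈ 5722.8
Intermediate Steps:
E = 30 (E = 6*5 = 30)
R(X) = (-4 + X)/(X + 1/(30 + X)) (R(X) = (X - 4)/(X + 1/(X + 30)) = (-4 + X)/(X + 1/(30 + X)))
129*(R(-3) + 42) = 129*((-120 + (-3)² + 26*(-3))/(1 + (-3)² + 30*(-3)) + 42) = 129*((-120 + 9 - 78)/(1 + 9 - 90) + 42) = 129*(-189/(-80) + 42) = 129*(-1/80*(-189) + 42) = 129*(189/80 + 42) = 129*(3549/80) = 457821/80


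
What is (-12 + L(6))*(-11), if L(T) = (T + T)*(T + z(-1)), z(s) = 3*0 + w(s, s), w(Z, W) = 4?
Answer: -1188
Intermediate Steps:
z(s) = 4 (z(s) = 3*0 + 4 = 0 + 4 = 4)
L(T) = 2*T*(4 + T) (L(T) = (T + T)*(T + 4) = (2*T)*(4 + T) = 2*T*(4 + T))
(-12 + L(6))*(-11) = (-12 + 2*6*(4 + 6))*(-11) = (-12 + 2*6*10)*(-11) = (-12 + 120)*(-11) = 108*(-11) = -1188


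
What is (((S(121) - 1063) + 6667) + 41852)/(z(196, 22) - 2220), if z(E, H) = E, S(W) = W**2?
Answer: -62097/2024 ≈ -30.680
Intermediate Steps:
(((S(121) - 1063) + 6667) + 41852)/(z(196, 22) - 2220) = (((121**2 - 1063) + 6667) + 41852)/(196 - 2220) = (((14641 - 1063) + 6667) + 41852)/(-2024) = ((13578 + 6667) + 41852)*(-1/2024) = (20245 + 41852)*(-1/2024) = 62097*(-1/2024) = -62097/2024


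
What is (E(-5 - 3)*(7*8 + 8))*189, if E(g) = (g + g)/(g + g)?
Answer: 12096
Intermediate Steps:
E(g) = 1 (E(g) = (2*g)/((2*g)) = (2*g)*(1/(2*g)) = 1)
(E(-5 - 3)*(7*8 + 8))*189 = (1*(7*8 + 8))*189 = (1*(56 + 8))*189 = (1*64)*189 = 64*189 = 12096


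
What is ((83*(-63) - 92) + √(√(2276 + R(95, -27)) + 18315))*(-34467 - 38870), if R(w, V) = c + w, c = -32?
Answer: 390226177 - 73337*√(18315 + √2339) ≈ 3.8029e+8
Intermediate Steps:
R(w, V) = -32 + w
((83*(-63) - 92) + √(√(2276 + R(95, -27)) + 18315))*(-34467 - 38870) = ((83*(-63) - 92) + √(√(2276 + (-32 + 95)) + 18315))*(-34467 - 38870) = ((-5229 - 92) + √(√(2276 + 63) + 18315))*(-73337) = (-5321 + √(√2339 + 18315))*(-73337) = (-5321 + √(18315 + √2339))*(-73337) = 390226177 - 73337*√(18315 + √2339)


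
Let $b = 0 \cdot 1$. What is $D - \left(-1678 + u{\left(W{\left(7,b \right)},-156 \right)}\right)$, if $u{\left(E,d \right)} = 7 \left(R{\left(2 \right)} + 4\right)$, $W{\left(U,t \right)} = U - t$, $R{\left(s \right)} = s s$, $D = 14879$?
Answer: $16501$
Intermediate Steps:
$R{\left(s \right)} = s^{2}$
$b = 0$
$u{\left(E,d \right)} = 56$ ($u{\left(E,d \right)} = 7 \left(2^{2} + 4\right) = 7 \left(4 + 4\right) = 7 \cdot 8 = 56$)
$D - \left(-1678 + u{\left(W{\left(7,b \right)},-156 \right)}\right) = 14879 - \left(-1678 + 56\right) = 14879 - -1622 = 14879 + 1622 = 16501$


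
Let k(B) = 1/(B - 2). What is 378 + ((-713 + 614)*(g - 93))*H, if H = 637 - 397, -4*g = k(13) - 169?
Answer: 1206738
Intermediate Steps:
k(B) = 1/(-2 + B)
g = 929/22 (g = -(1/(-2 + 13) - 169)/4 = -(1/11 - 169)/4 = -¼*(-1858/11) = 929/22 ≈ 42.227)
H = 240
378 + ((-713 + 614)*(g - 93))*H = 378 + ((-713 + 614)*(929/22 - 93))*240 = 378 - 99*(-1117/22)*240 = 378 + (10053/2)*240 = 378 + 1206360 = 1206738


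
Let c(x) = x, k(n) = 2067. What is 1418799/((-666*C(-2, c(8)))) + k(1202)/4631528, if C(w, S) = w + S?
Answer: -547599919595/1542298824 ≈ -355.05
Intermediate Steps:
C(w, S) = S + w
1418799/((-666*C(-2, c(8)))) + k(1202)/4631528 = 1418799/((-666*(8 - 2))) + 2067/4631528 = 1418799/((-666*6)) + 2067*(1/4631528) = 1418799/(-3996) + 2067/4631528 = 1418799*(-1/3996) + 2067/4631528 = -472933/1332 + 2067/4631528 = -547599919595/1542298824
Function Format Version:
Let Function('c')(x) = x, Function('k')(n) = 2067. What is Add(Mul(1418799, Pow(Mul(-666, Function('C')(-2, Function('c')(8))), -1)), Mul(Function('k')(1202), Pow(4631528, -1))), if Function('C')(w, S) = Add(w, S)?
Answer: Rational(-547599919595, 1542298824) ≈ -355.05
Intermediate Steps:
Function('C')(w, S) = Add(S, w)
Add(Mul(1418799, Pow(Mul(-666, Function('C')(-2, Function('c')(8))), -1)), Mul(Function('k')(1202), Pow(4631528, -1))) = Add(Mul(1418799, Pow(Mul(-666, Add(8, -2)), -1)), Mul(2067, Pow(4631528, -1))) = Add(Mul(1418799, Pow(Mul(-666, 6), -1)), Mul(2067, Rational(1, 4631528))) = Add(Mul(1418799, Pow(-3996, -1)), Rational(2067, 4631528)) = Add(Mul(1418799, Rational(-1, 3996)), Rational(2067, 4631528)) = Add(Rational(-472933, 1332), Rational(2067, 4631528)) = Rational(-547599919595, 1542298824)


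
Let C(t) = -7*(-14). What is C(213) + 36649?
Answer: 36747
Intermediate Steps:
C(t) = 98
C(213) + 36649 = 98 + 36649 = 36747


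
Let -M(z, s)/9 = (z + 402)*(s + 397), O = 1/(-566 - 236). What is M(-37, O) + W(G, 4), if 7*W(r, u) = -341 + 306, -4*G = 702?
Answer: -1045925015/802 ≈ -1.3041e+6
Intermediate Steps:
O = -1/802 (O = 1/(-802) = -1/802 ≈ -0.0012469)
M(z, s) = -9*(397 + s)*(402 + z) (M(z, s) = -9*(z + 402)*(s + 397) = -9*(402 + z)*(397 + s) = -9*(397 + s)*(402 + z))
G = -351/2 (G = -¼*702 = -351/2 ≈ -175.50)
W(r, u) = -5 (W(r, u) = (-341 + 306)/7 = (⅐)*(-35) = -5)
M(-37, O) + W(G, 4) = (-1436346 - 3618*(-1/802) - 3573*(-37) - 9*(-1/802)*(-37)) - 5 = (-1436346 + 1809/401 + 132201 - 333/802) - 5 = -1045921005/802 - 5 = -1045925015/802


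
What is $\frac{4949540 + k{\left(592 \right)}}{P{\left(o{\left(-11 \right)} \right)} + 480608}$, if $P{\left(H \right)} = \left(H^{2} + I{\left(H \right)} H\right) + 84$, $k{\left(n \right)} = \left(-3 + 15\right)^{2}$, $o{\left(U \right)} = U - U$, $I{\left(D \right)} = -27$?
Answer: $\frac{1237421}{120173} \approx 10.297$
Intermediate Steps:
$o{\left(U \right)} = 0$
$k{\left(n \right)} = 144$ ($k{\left(n \right)} = 12^{2} = 144$)
$P{\left(H \right)} = 84 + H^{2} - 27 H$ ($P{\left(H \right)} = \left(H^{2} - 27 H\right) + 84 = 84 + H^{2} - 27 H$)
$\frac{4949540 + k{\left(592 \right)}}{P{\left(o{\left(-11 \right)} \right)} + 480608} = \frac{4949540 + 144}{\left(84 + 0^{2} - 0\right) + 480608} = \frac{4949684}{\left(84 + 0 + 0\right) + 480608} = \frac{4949684}{84 + 480608} = \frac{4949684}{480692} = 4949684 \cdot \frac{1}{480692} = \frac{1237421}{120173}$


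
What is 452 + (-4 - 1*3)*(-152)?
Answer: 1516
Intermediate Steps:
452 + (-4 - 1*3)*(-152) = 452 + (-4 - 3)*(-152) = 452 - 7*(-152) = 452 + 1064 = 1516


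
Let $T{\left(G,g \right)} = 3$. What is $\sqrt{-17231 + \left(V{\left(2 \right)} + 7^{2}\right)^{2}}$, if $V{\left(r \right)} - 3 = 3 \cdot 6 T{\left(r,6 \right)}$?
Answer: $i \sqrt{5995} \approx 77.427 i$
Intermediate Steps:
$V{\left(r \right)} = 57$ ($V{\left(r \right)} = 3 + 3 \cdot 6 \cdot 3 = 3 + 18 \cdot 3 = 3 + 54 = 57$)
$\sqrt{-17231 + \left(V{\left(2 \right)} + 7^{2}\right)^{2}} = \sqrt{-17231 + \left(57 + 7^{2}\right)^{2}} = \sqrt{-17231 + \left(57 + 49\right)^{2}} = \sqrt{-17231 + 106^{2}} = \sqrt{-17231 + 11236} = \sqrt{-5995} = i \sqrt{5995}$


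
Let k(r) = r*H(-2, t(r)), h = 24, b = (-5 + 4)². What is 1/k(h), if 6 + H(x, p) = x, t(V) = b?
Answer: -1/192 ≈ -0.0052083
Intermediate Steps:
b = 1 (b = (-1)² = 1)
t(V) = 1
H(x, p) = -6 + x
k(r) = -8*r (k(r) = r*(-6 - 2) = r*(-8) = -8*r)
1/k(h) = 1/(-8*24) = 1/(-192) = -1/192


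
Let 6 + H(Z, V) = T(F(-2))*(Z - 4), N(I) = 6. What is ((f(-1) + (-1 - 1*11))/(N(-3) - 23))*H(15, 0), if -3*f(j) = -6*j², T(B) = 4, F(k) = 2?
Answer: 380/17 ≈ 22.353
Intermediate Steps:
f(j) = 2*j² (f(j) = -(-2)*j² = 2*j²)
H(Z, V) = -22 + 4*Z (H(Z, V) = -6 + 4*(Z - 4) = -6 + 4*(-4 + Z) = -6 + (-16 + 4*Z) = -22 + 4*Z)
((f(-1) + (-1 - 1*11))/(N(-3) - 23))*H(15, 0) = ((2*(-1)² + (-1 - 1*11))/(6 - 23))*(-22 + 4*15) = ((2*1 + (-1 - 11))/(-17))*(-22 + 60) = ((2 - 12)*(-1/17))*38 = -10*(-1/17)*38 = (10/17)*38 = 380/17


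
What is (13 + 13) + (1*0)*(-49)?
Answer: 26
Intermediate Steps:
(13 + 13) + (1*0)*(-49) = 26 + 0*(-49) = 26 + 0 = 26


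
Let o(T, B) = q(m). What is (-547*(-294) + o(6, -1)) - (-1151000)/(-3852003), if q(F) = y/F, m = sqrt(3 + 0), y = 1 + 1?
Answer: 619470267454/3852003 + 2*sqrt(3)/3 ≈ 1.6082e+5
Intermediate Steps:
y = 2
m = sqrt(3) ≈ 1.7320
q(F) = 2/F
o(T, B) = 2*sqrt(3)/3 (o(T, B) = 2/(sqrt(3)) = 2*(sqrt(3)/3) = 2*sqrt(3)/3)
(-547*(-294) + o(6, -1)) - (-1151000)/(-3852003) = (-547*(-294) + 2*sqrt(3)/3) - (-1151000)/(-3852003) = (160818 + 2*sqrt(3)/3) - (-1151000)*(-1)/3852003 = (160818 + 2*sqrt(3)/3) - 1*1151000/3852003 = (160818 + 2*sqrt(3)/3) - 1151000/3852003 = 619470267454/3852003 + 2*sqrt(3)/3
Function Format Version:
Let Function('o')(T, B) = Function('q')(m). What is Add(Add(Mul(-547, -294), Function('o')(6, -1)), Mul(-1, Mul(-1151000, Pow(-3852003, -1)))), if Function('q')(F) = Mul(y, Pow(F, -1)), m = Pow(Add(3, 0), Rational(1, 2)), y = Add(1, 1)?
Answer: Add(Rational(619470267454, 3852003), Mul(Rational(2, 3), Pow(3, Rational(1, 2)))) ≈ 1.6082e+5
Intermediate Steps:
y = 2
m = Pow(3, Rational(1, 2)) ≈ 1.7320
Function('q')(F) = Mul(2, Pow(F, -1))
Function('o')(T, B) = Mul(Rational(2, 3), Pow(3, Rational(1, 2))) (Function('o')(T, B) = Mul(2, Pow(Pow(3, Rational(1, 2)), -1)) = Mul(2, Mul(Rational(1, 3), Pow(3, Rational(1, 2)))) = Mul(Rational(2, 3), Pow(3, Rational(1, 2))))
Add(Add(Mul(-547, -294), Function('o')(6, -1)), Mul(-1, Mul(-1151000, Pow(-3852003, -1)))) = Add(Add(Mul(-547, -294), Mul(Rational(2, 3), Pow(3, Rational(1, 2)))), Mul(-1, Mul(-1151000, Pow(-3852003, -1)))) = Add(Add(160818, Mul(Rational(2, 3), Pow(3, Rational(1, 2)))), Mul(-1, Mul(-1151000, Rational(-1, 3852003)))) = Add(Add(160818, Mul(Rational(2, 3), Pow(3, Rational(1, 2)))), Mul(-1, Rational(1151000, 3852003))) = Add(Add(160818, Mul(Rational(2, 3), Pow(3, Rational(1, 2)))), Rational(-1151000, 3852003)) = Add(Rational(619470267454, 3852003), Mul(Rational(2, 3), Pow(3, Rational(1, 2))))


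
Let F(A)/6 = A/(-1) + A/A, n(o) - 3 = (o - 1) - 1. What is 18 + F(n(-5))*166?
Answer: 4998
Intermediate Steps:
n(o) = 1 + o (n(o) = 3 + ((o - 1) - 1) = 3 + ((-1 + o) - 1) = 3 + (-2 + o) = 1 + o)
F(A) = 6 - 6*A (F(A) = 6*(A/(-1) + A/A) = 6*(A*(-1) + 1) = 6*(-A + 1) = 6*(1 - A) = 6 - 6*A)
18 + F(n(-5))*166 = 18 + (6 - 6*(1 - 5))*166 = 18 + (6 - 6*(-4))*166 = 18 + (6 + 24)*166 = 18 + 30*166 = 18 + 4980 = 4998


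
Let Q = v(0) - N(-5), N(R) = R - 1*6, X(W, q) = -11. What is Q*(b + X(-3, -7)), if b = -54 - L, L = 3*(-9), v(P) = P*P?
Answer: -418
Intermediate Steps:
v(P) = P²
L = -27
N(R) = -6 + R (N(R) = R - 6 = -6 + R)
b = -27 (b = -54 - 1*(-27) = -54 + 27 = -27)
Q = 11 (Q = 0² - (-6 - 5) = 0 - 1*(-11) = 0 + 11 = 11)
Q*(b + X(-3, -7)) = 11*(-27 - 11) = 11*(-38) = -418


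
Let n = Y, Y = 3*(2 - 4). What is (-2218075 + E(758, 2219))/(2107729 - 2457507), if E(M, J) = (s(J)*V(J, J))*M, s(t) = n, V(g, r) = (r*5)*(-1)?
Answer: -4385635/31798 ≈ -137.92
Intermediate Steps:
V(g, r) = -5*r (V(g, r) = (5*r)*(-1) = -5*r)
Y = -6 (Y = 3*(-2) = -6)
n = -6
s(t) = -6
E(M, J) = 30*J*M (E(M, J) = (-(-30)*J)*M = (30*J)*M = 30*J*M)
(-2218075 + E(758, 2219))/(2107729 - 2457507) = (-2218075 + 30*2219*758)/(2107729 - 2457507) = (-2218075 + 50460060)/(-349778) = 48241985*(-1/349778) = -4385635/31798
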